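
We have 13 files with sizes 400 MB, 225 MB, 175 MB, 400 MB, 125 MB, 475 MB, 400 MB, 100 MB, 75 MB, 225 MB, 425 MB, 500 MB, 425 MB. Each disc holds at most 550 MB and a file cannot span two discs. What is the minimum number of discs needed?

9

Total = 500 + 475 + 425 + 425 + 400 + 400 + 400 + 225 + 225 + 175 + 125 + 100 + 75 = 3950 MB.
Lower bound: ⌈3950/550⌉ = 8 discs.
A packing using 9 discs:
  disc 1: 500 = 500
  disc 2: 475 + 75 = 550
  disc 3: 425 + 125 = 550
  disc 4: 425 + 100 = 525
  disc 5: 400 = 400
  disc 6: 400 = 400
  disc 7: 400 = 400
  disc 8: 225 + 225 = 450
  disc 9: 175 = 175
No arrangement into 8 discs stays within capacity, so 9 is optimal.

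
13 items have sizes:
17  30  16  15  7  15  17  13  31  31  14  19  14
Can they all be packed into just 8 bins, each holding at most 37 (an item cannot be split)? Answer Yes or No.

A valid assignment using 8 bins:
  bin 1: 31 = 31
  bin 2: 31 = 31
  bin 3: 30 + 7 = 37
  bin 4: 19 + 17 = 36
  bin 5: 17 + 16 = 33
  bin 6: 15 + 15 = 30
  bin 7: 14 + 14 = 28
  bin 8: 13 = 13
Every load is within 37, so 8 bins suffice.

Yes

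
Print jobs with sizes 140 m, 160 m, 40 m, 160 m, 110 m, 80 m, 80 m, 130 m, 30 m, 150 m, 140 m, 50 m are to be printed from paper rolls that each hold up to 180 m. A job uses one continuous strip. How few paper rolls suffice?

Total = 160 + 160 + 150 + 140 + 140 + 130 + 110 + 80 + 80 + 50 + 40 + 30 = 1270 m.
Lower bound: ⌈1270/180⌉ = 8 paper rolls.
A packing using 8 paper rolls:
  roll 1: 160 = 160
  roll 2: 160 = 160
  roll 3: 150 + 30 = 180
  roll 4: 140 + 40 = 180
  roll 5: 140 = 140
  roll 6: 130 + 50 = 180
  roll 7: 110 = 110
  roll 8: 80 + 80 = 160
This matches the lower bound, so 8 is optimal.

8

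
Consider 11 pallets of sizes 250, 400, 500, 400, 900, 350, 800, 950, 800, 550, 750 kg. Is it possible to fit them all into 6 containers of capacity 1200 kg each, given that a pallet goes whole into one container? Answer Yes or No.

Yes

A valid assignment using 6 containers:
  container 1: 950 + 250 = 1200
  container 2: 900 = 900
  container 3: 800 + 400 = 1200
  container 4: 800 + 400 = 1200
  container 5: 750 + 350 = 1100
  container 6: 550 + 500 = 1050
Every load is within 1200 kg, so 6 containers suffice.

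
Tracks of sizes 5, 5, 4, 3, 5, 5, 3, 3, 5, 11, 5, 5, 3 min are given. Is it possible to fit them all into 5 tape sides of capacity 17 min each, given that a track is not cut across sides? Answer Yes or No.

A valid assignment using 4 tape sides:
  side 1: 11 + 5 = 16
  side 2: 5 + 5 + 5 = 15
  side 3: 5 + 5 + 5 = 15
  side 4: 4 + 3 + 3 + 3 + 3 = 16
That uses only 4 ≤ 5, so 5 tape sides are enough.

Yes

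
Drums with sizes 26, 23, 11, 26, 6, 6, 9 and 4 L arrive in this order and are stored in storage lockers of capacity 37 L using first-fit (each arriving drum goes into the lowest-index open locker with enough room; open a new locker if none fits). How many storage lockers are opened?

4

  26 → locker 1 (new)  [load 26/37]
  23 → locker 2 (new)  [load 23/37]
  11 → locker 1  [load 37/37]
  26 → locker 3 (new)  [load 26/37]
  6 → locker 2  [load 29/37]
  6 → locker 2  [load 35/37]
  9 → locker 3  [load 35/37]
  4 → locker 4 (new)  [load 4/37]
4 storage lockers opened.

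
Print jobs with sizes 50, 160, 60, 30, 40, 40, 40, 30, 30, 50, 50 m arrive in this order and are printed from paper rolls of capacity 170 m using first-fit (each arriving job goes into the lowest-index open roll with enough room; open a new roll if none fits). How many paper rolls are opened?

4

  50 → roll 1 (new)  [load 50/170]
  160 → roll 2 (new)  [load 160/170]
  60 → roll 1  [load 110/170]
  30 → roll 1  [load 140/170]
  40 → roll 3 (new)  [load 40/170]
  40 → roll 3  [load 80/170]
  40 → roll 3  [load 120/170]
  30 → roll 1  [load 170/170]
  30 → roll 3  [load 150/170]
  50 → roll 4 (new)  [load 50/170]
  50 → roll 4  [load 100/170]
4 paper rolls opened.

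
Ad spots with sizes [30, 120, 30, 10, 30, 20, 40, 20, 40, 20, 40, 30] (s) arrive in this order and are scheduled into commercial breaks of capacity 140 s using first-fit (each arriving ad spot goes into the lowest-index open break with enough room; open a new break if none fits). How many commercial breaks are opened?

  30 → break 1 (new)  [load 30/140]
  120 → break 2 (new)  [load 120/140]
  30 → break 1  [load 60/140]
  10 → break 1  [load 70/140]
  30 → break 1  [load 100/140]
  20 → break 1  [load 120/140]
  40 → break 3 (new)  [load 40/140]
  20 → break 1  [load 140/140]
  40 → break 3  [load 80/140]
  20 → break 2  [load 140/140]
  40 → break 3  [load 120/140]
  30 → break 4 (new)  [load 30/140]
4 commercial breaks opened.

4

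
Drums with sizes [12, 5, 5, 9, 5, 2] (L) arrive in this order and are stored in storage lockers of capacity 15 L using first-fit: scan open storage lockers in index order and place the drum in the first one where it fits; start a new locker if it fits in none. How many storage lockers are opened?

3

  12 → locker 1 (new)  [load 12/15]
  5 → locker 2 (new)  [load 5/15]
  5 → locker 2  [load 10/15]
  9 → locker 3 (new)  [load 9/15]
  5 → locker 2  [load 15/15]
  2 → locker 1  [load 14/15]
3 storage lockers opened.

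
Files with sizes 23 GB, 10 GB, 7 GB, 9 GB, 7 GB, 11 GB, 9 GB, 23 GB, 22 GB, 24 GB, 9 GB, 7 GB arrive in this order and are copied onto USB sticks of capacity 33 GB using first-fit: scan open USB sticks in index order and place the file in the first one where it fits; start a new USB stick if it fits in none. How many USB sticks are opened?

  23 → USB stick 1 (new)  [load 23/33]
  10 → USB stick 1  [load 33/33]
  7 → USB stick 2 (new)  [load 7/33]
  9 → USB stick 2  [load 16/33]
  7 → USB stick 2  [load 23/33]
  11 → USB stick 3 (new)  [load 11/33]
  9 → USB stick 2  [load 32/33]
  23 → USB stick 4 (new)  [load 23/33]
  22 → USB stick 3  [load 33/33]
  24 → USB stick 5 (new)  [load 24/33]
  9 → USB stick 4  [load 32/33]
  7 → USB stick 5  [load 31/33]
5 USB sticks opened.

5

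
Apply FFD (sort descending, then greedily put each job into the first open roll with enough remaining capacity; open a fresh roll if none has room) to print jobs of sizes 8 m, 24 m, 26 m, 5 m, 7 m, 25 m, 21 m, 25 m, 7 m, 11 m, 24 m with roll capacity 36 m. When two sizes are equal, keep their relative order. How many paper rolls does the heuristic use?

Sorted descending: 26, 25, 25, 24, 24, 21, 11, 8, 7, 7, 5.
  26 → roll 1 (new)  [load 26/36]
  25 → roll 2 (new)  [load 25/36]
  25 → roll 3 (new)  [load 25/36]
  24 → roll 4 (new)  [load 24/36]
  24 → roll 5 (new)  [load 24/36]
  21 → roll 6 (new)  [load 21/36]
  11 → roll 2  [load 36/36]
  8 → roll 1  [load 34/36]
  7 → roll 3  [load 32/36]
  7 → roll 4  [load 31/36]
  5 → roll 4  [load 36/36]
6 paper rolls opened.

6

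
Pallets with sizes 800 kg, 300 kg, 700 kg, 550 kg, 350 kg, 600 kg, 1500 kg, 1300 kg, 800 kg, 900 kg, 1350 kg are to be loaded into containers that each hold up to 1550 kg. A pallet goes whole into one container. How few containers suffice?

7

Total = 1500 + 1350 + 1300 + 900 + 800 + 800 + 700 + 600 + 550 + 350 + 300 = 9150 kg.
Lower bound: ⌈9150/1550⌉ = 6 containers.
A packing using 7 containers:
  container 1: 1500 = 1500
  container 2: 1350 = 1350
  container 3: 1300 = 1300
  container 4: 900 + 600 = 1500
  container 5: 800 + 700 = 1500
  container 6: 800 + 550 = 1350
  container 7: 350 + 300 = 650
No arrangement into 6 containers stays within capacity, so 7 is optimal.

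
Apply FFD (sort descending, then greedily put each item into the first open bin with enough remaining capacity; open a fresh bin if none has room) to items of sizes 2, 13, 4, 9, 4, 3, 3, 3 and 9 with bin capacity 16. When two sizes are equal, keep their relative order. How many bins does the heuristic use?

Sorted descending: 13, 9, 9, 4, 4, 3, 3, 3, 2.
  13 → bin 1 (new)  [load 13/16]
  9 → bin 2 (new)  [load 9/16]
  9 → bin 3 (new)  [load 9/16]
  4 → bin 2  [load 13/16]
  4 → bin 3  [load 13/16]
  3 → bin 1  [load 16/16]
  3 → bin 2  [load 16/16]
  3 → bin 3  [load 16/16]
  2 → bin 4 (new)  [load 2/16]
4 bins opened.

4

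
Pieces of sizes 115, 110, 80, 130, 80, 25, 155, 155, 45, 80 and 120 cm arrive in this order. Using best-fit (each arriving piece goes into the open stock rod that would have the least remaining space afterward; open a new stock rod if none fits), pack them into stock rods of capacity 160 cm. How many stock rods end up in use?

  115 → stock rod 1 (new)  [load 115/160]
  110 → stock rod 2 (new)  [load 110/160]
  80 → stock rod 3 (new)  [load 80/160]
  130 → stock rod 4 (new)  [load 130/160]
  80 → stock rod 3  [load 160/160]
  25 → stock rod 4  [load 155/160]
  155 → stock rod 5 (new)  [load 155/160]
  155 → stock rod 6 (new)  [load 155/160]
  45 → stock rod 1  [load 160/160]
  80 → stock rod 7 (new)  [load 80/160]
  120 → stock rod 8 (new)  [load 120/160]
8 stock rods opened.

8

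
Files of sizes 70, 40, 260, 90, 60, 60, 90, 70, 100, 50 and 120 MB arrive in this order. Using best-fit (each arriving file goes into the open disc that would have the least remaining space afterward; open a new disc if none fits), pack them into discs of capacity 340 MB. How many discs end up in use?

4

  70 → disc 1 (new)  [load 70/340]
  40 → disc 1  [load 110/340]
  260 → disc 2 (new)  [load 260/340]
  90 → disc 1  [load 200/340]
  60 → disc 2  [load 320/340]
  60 → disc 1  [load 260/340]
  90 → disc 3 (new)  [load 90/340]
  70 → disc 1  [load 330/340]
  100 → disc 3  [load 190/340]
  50 → disc 3  [load 240/340]
  120 → disc 4 (new)  [load 120/340]
4 discs opened.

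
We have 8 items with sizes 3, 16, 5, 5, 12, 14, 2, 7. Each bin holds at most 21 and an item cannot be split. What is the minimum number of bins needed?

Total = 16 + 14 + 12 + 7 + 5 + 5 + 3 + 2 = 64.
Lower bound: ⌈64/21⌉ = 4 bins.
A packing using 4 bins:
  bin 1: 16 + 5 = 21
  bin 2: 14 + 7 = 21
  bin 3: 12 + 5 + 3 = 20
  bin 4: 2 = 2
This matches the lower bound, so 4 is optimal.

4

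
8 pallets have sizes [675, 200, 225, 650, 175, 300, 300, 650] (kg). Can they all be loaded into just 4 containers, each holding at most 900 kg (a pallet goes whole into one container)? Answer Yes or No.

Yes

A valid assignment using 4 containers:
  container 1: 675 + 225 = 900
  container 2: 650 + 200 = 850
  container 3: 650 + 175 = 825
  container 4: 300 + 300 = 600
Every load is within 900 kg, so 4 containers suffice.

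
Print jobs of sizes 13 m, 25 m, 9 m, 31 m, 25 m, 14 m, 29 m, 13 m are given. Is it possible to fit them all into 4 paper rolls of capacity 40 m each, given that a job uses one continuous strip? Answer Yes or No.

No

Total = 159 m; ⌈159/40⌉ = 4.
The bound of 4 does not rule out 4, but exhaustive search shows no assignment into 4 paper rolls of capacity 40 m exists — the minimum is 5.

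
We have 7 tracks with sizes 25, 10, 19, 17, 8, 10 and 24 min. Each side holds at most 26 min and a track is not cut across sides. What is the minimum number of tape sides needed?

5

Total = 25 + 24 + 19 + 17 + 10 + 10 + 8 = 113 min.
Lower bound: ⌈113/26⌉ = 5 tape sides.
A packing using 5 tape sides:
  side 1: 25 = 25
  side 2: 24 = 24
  side 3: 19 = 19
  side 4: 17 + 8 = 25
  side 5: 10 + 10 = 20
This matches the lower bound, so 5 is optimal.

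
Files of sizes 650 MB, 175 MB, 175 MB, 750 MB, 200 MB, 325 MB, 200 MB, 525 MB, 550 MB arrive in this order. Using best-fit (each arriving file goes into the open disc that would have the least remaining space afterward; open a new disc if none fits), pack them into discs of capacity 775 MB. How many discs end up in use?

6

  650 → disc 1 (new)  [load 650/775]
  175 → disc 2 (new)  [load 175/775]
  175 → disc 2  [load 350/775]
  750 → disc 3 (new)  [load 750/775]
  200 → disc 2  [load 550/775]
  325 → disc 4 (new)  [load 325/775]
  200 → disc 2  [load 750/775]
  525 → disc 5 (new)  [load 525/775]
  550 → disc 6 (new)  [load 550/775]
6 discs opened.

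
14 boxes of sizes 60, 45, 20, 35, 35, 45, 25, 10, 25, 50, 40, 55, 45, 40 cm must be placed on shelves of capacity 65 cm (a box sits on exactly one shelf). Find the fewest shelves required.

10

Total = 60 + 55 + 50 + 45 + 45 + 45 + 40 + 40 + 35 + 35 + 25 + 25 + 20 + 10 = 530 cm.
Lower bound: ⌈530/65⌉ = 9 shelves.
Also, 10 boxes each exceed 65/2 cm, and no two of those can share a shelf, so at least 10 shelves are needed.
A packing using 10 shelves:
  shelf 1: 60 = 60
  shelf 2: 55 + 10 = 65
  shelf 3: 50 = 50
  shelf 4: 45 + 20 = 65
  shelf 5: 45 = 45
  shelf 6: 45 = 45
  shelf 7: 40 + 25 = 65
  shelf 8: 40 + 25 = 65
  shelf 9: 35 = 35
  shelf 10: 35 = 35
This matches the lower bound, so 10 is optimal.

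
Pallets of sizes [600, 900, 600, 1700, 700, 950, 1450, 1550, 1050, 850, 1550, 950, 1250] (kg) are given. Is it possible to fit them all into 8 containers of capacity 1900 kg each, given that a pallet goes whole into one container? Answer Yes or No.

Total = 14100 kg; ⌈14100/1900⌉ = 8.
The bound of 8 does not rule out 8, but exhaustive search shows no assignment into 8 containers of capacity 1900 kg exists — the minimum is 9.

No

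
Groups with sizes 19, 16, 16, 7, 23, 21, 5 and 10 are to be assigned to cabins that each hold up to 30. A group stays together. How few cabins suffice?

5

Total = 23 + 21 + 19 + 16 + 16 + 10 + 7 + 5 = 117.
Lower bound: ⌈117/30⌉ = 4 cabins.
Also, 5 groups each exceed 15, and no two of those can share a cabin, so at least 5 cabins are needed.
A packing using 5 cabins:
  cabin 1: 23 + 7 = 30
  cabin 2: 21 + 5 = 26
  cabin 3: 19 + 10 = 29
  cabin 4: 16 = 16
  cabin 5: 16 = 16
This matches the lower bound, so 5 is optimal.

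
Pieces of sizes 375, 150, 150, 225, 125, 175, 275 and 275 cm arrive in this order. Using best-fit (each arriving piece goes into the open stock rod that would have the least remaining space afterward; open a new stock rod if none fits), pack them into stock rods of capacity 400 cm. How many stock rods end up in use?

6

  375 → stock rod 1 (new)  [load 375/400]
  150 → stock rod 2 (new)  [load 150/400]
  150 → stock rod 2  [load 300/400]
  225 → stock rod 3 (new)  [load 225/400]
  125 → stock rod 3  [load 350/400]
  175 → stock rod 4 (new)  [load 175/400]
  275 → stock rod 5 (new)  [load 275/400]
  275 → stock rod 6 (new)  [load 275/400]
6 stock rods opened.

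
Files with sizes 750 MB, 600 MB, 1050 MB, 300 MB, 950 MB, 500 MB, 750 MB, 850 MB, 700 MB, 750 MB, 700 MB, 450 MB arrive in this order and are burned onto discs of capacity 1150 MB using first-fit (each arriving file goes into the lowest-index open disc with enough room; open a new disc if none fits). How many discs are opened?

  750 → disc 1 (new)  [load 750/1150]
  600 → disc 2 (new)  [load 600/1150]
  1050 → disc 3 (new)  [load 1050/1150]
  300 → disc 1  [load 1050/1150]
  950 → disc 4 (new)  [load 950/1150]
  500 → disc 2  [load 1100/1150]
  750 → disc 5 (new)  [load 750/1150]
  850 → disc 6 (new)  [load 850/1150]
  700 → disc 7 (new)  [load 700/1150]
  750 → disc 8 (new)  [load 750/1150]
  700 → disc 9 (new)  [load 700/1150]
  450 → disc 7  [load 1150/1150]
9 discs opened.

9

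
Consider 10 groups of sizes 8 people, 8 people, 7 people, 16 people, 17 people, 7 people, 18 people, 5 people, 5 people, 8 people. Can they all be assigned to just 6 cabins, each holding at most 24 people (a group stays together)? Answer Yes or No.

A valid assignment using 5 cabins:
  cabin 1: 18 + 5 = 23
  cabin 2: 17 + 7 = 24
  cabin 3: 16 + 8 = 24
  cabin 4: 8 + 8 + 7 = 23
  cabin 5: 5 = 5
That uses only 5 ≤ 6, so 6 cabins are enough.

Yes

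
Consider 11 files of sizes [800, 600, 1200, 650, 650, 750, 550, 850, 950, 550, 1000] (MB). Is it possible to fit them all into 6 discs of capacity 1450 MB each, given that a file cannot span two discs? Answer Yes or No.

No

Total = 8550 MB; ⌈8550/1450⌉ = 6.
The bound of 6 does not rule out 6, but exhaustive search shows no assignment into 6 discs of capacity 1450 MB exists — the minimum is 7.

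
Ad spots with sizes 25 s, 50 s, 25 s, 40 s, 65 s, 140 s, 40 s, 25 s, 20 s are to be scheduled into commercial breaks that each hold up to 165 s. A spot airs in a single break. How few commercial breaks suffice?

Total = 140 + 65 + 50 + 40 + 40 + 25 + 25 + 25 + 20 = 430 s.
Lower bound: ⌈430/165⌉ = 3 commercial breaks.
A packing using 3 commercial breaks:
  break 1: 140 + 25 = 165
  break 2: 65 + 50 + 40 = 155
  break 3: 40 + 25 + 25 + 20 = 110
This matches the lower bound, so 3 is optimal.

3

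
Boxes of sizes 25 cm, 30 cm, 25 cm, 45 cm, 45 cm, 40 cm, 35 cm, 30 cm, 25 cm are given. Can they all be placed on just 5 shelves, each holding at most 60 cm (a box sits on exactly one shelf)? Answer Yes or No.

No

Total = 300 cm; ⌈300/60⌉ = 5.
The bound of 5 does not rule out 5, but exhaustive search shows no assignment into 5 shelves of capacity 60 cm exists — the minimum is 6.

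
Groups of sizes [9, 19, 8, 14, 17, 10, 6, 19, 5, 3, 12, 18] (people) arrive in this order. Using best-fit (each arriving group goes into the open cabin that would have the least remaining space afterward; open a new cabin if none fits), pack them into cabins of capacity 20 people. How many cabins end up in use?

  9 → cabin 1 (new)  [load 9/20]
  19 → cabin 2 (new)  [load 19/20]
  8 → cabin 1  [load 17/20]
  14 → cabin 3 (new)  [load 14/20]
  17 → cabin 4 (new)  [load 17/20]
  10 → cabin 5 (new)  [load 10/20]
  6 → cabin 3  [load 20/20]
  19 → cabin 6 (new)  [load 19/20]
  5 → cabin 5  [load 15/20]
  3 → cabin 1  [load 20/20]
  12 → cabin 7 (new)  [load 12/20]
  18 → cabin 8 (new)  [load 18/20]
8 cabins opened.

8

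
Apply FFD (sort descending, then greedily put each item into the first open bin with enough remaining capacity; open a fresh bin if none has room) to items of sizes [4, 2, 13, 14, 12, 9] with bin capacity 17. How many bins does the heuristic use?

Sorted descending: 14, 13, 12, 9, 4, 2.
  14 → bin 1 (new)  [load 14/17]
  13 → bin 2 (new)  [load 13/17]
  12 → bin 3 (new)  [load 12/17]
  9 → bin 4 (new)  [load 9/17]
  4 → bin 2  [load 17/17]
  2 → bin 1  [load 16/17]
4 bins opened.

4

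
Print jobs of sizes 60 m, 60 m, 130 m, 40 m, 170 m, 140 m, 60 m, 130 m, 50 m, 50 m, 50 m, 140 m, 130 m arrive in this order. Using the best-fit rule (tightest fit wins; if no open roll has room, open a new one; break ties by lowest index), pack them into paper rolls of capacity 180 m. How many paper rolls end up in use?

8

  60 → roll 1 (new)  [load 60/180]
  60 → roll 1  [load 120/180]
  130 → roll 2 (new)  [load 130/180]
  40 → roll 2  [load 170/180]
  170 → roll 3 (new)  [load 170/180]
  140 → roll 4 (new)  [load 140/180]
  60 → roll 1  [load 180/180]
  130 → roll 5 (new)  [load 130/180]
  50 → roll 5  [load 180/180]
  50 → roll 6 (new)  [load 50/180]
  50 → roll 6  [load 100/180]
  140 → roll 7 (new)  [load 140/180]
  130 → roll 8 (new)  [load 130/180]
8 paper rolls opened.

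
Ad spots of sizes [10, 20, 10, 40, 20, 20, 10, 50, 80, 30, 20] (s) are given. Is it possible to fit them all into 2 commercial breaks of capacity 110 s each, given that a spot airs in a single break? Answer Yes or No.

Total = 310 s; ⌈310/110⌉ = 3.
At least 3 commercial breaks are required, but only 2 are allowed.

No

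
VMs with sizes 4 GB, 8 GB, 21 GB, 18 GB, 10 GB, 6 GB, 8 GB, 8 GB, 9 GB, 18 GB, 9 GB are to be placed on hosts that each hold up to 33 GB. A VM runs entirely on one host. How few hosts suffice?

4

Total = 21 + 18 + 18 + 10 + 9 + 9 + 8 + 8 + 8 + 6 + 4 = 119 GB.
Lower bound: ⌈119/33⌉ = 4 hosts.
A packing using 4 hosts:
  host 1: 21 + 10 = 31
  host 2: 18 + 9 + 6 = 33
  host 3: 18 + 9 + 4 = 31
  host 4: 8 + 8 + 8 = 24
This matches the lower bound, so 4 is optimal.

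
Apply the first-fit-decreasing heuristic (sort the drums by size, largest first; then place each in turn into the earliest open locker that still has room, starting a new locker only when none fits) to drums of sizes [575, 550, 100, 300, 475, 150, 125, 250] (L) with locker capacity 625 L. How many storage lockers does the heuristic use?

Sorted descending: 575, 550, 475, 300, 250, 150, 125, 100.
  575 → locker 1 (new)  [load 575/625]
  550 → locker 2 (new)  [load 550/625]
  475 → locker 3 (new)  [load 475/625]
  300 → locker 4 (new)  [load 300/625]
  250 → locker 4  [load 550/625]
  150 → locker 3  [load 625/625]
  125 → locker 5 (new)  [load 125/625]
  100 → locker 5  [load 225/625]
5 storage lockers opened.

5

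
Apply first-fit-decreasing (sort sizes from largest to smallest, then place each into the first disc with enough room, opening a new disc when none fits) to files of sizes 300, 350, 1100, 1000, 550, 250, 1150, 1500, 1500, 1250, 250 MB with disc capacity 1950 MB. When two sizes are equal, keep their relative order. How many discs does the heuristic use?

6

Sorted descending: 1500, 1500, 1250, 1150, 1100, 1000, 550, 350, 300, 250, 250.
  1500 → disc 1 (new)  [load 1500/1950]
  1500 → disc 2 (new)  [load 1500/1950]
  1250 → disc 3 (new)  [load 1250/1950]
  1150 → disc 4 (new)  [load 1150/1950]
  1100 → disc 5 (new)  [load 1100/1950]
  1000 → disc 6 (new)  [load 1000/1950]
  550 → disc 3  [load 1800/1950]
  350 → disc 1  [load 1850/1950]
  300 → disc 2  [load 1800/1950]
  250 → disc 4  [load 1400/1950]
  250 → disc 4  [load 1650/1950]
6 discs opened.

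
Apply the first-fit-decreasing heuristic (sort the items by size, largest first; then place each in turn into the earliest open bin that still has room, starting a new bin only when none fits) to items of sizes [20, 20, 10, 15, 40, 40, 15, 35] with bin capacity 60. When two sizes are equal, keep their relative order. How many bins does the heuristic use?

Sorted descending: 40, 40, 35, 20, 20, 15, 15, 10.
  40 → bin 1 (new)  [load 40/60]
  40 → bin 2 (new)  [load 40/60]
  35 → bin 3 (new)  [load 35/60]
  20 → bin 1  [load 60/60]
  20 → bin 2  [load 60/60]
  15 → bin 3  [load 50/60]
  15 → bin 4 (new)  [load 15/60]
  10 → bin 3  [load 60/60]
4 bins opened.

4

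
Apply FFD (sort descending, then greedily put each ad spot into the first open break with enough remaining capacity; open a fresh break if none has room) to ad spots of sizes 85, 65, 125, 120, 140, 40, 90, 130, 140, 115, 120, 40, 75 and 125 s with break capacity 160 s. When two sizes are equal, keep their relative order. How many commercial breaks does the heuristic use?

Sorted descending: 140, 140, 130, 125, 125, 120, 120, 115, 90, 85, 75, 65, 40, 40.
  140 → break 1 (new)  [load 140/160]
  140 → break 2 (new)  [load 140/160]
  130 → break 3 (new)  [load 130/160]
  125 → break 4 (new)  [load 125/160]
  125 → break 5 (new)  [load 125/160]
  120 → break 6 (new)  [load 120/160]
  120 → break 7 (new)  [load 120/160]
  115 → break 8 (new)  [load 115/160]
  90 → break 9 (new)  [load 90/160]
  85 → break 10 (new)  [load 85/160]
  75 → break 10  [load 160/160]
  65 → break 9  [load 155/160]
  40 → break 6  [load 160/160]
  40 → break 7  [load 160/160]
10 commercial breaks opened.

10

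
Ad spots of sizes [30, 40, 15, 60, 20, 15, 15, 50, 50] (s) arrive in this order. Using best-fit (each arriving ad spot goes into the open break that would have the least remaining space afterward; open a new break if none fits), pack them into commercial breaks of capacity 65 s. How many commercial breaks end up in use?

  30 → break 1 (new)  [load 30/65]
  40 → break 2 (new)  [load 40/65]
  15 → break 2  [load 55/65]
  60 → break 3 (new)  [load 60/65]
  20 → break 1  [load 50/65]
  15 → break 1  [load 65/65]
  15 → break 4 (new)  [load 15/65]
  50 → break 4  [load 65/65]
  50 → break 5 (new)  [load 50/65]
5 commercial breaks opened.

5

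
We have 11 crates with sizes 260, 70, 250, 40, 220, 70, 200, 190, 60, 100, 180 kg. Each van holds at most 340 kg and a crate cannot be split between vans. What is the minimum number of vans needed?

Total = 260 + 250 + 220 + 200 + 190 + 180 + 100 + 70 + 70 + 60 + 40 = 1640 kg.
Lower bound: ⌈1640/340⌉ = 5 vans.
Also, 6 crates each exceed 170 kg, and no two of those can share a van, so at least 6 vans are needed.
A packing using 6 vans:
  van 1: 260 + 70 = 330
  van 2: 250 + 70 = 320
  van 3: 220 + 100 = 320
  van 4: 200 + 60 + 40 = 300
  van 5: 190 = 190
  van 6: 180 = 180
This matches the lower bound, so 6 is optimal.

6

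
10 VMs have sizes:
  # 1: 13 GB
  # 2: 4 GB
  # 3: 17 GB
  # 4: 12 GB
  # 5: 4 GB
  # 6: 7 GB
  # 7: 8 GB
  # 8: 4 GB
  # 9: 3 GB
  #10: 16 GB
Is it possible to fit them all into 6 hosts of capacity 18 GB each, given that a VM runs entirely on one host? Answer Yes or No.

Yes

A valid assignment using 6 hosts:
  host 1: 17 = 17
  host 2: 16 = 16
  host 3: 13 + 4 = 17
  host 4: 12 + 4 = 16
  host 5: 8 + 7 + 3 = 18
  host 6: 4 = 4
Every load is within 18 GB, so 6 hosts suffice.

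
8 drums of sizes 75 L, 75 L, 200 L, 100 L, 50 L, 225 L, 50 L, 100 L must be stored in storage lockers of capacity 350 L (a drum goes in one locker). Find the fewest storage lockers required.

Total = 225 + 200 + 100 + 100 + 75 + 75 + 50 + 50 = 875 L.
Lower bound: ⌈875/350⌉ = 3 storage lockers.
A packing using 3 storage lockers:
  locker 1: 225 + 100 = 325
  locker 2: 200 + 100 + 50 = 350
  locker 3: 75 + 75 + 50 = 200
This matches the lower bound, so 3 is optimal.

3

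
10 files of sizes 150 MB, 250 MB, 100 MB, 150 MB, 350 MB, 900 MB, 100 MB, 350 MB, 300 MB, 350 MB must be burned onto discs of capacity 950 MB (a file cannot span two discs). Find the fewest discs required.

Total = 900 + 350 + 350 + 350 + 300 + 250 + 150 + 150 + 100 + 100 = 3000 MB.
Lower bound: ⌈3000/950⌉ = 4 discs.
A packing using 4 discs:
  disc 1: 900 = 900
  disc 2: 350 + 350 + 250 = 950
  disc 3: 350 + 300 + 150 + 150 = 950
  disc 4: 100 + 100 = 200
This matches the lower bound, so 4 is optimal.

4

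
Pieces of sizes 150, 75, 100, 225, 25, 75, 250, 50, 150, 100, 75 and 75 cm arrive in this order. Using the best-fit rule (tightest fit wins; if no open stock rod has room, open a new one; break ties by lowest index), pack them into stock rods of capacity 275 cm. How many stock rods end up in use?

  150 → stock rod 1 (new)  [load 150/275]
  75 → stock rod 1  [load 225/275]
  100 → stock rod 2 (new)  [load 100/275]
  225 → stock rod 3 (new)  [load 225/275]
  25 → stock rod 1  [load 250/275]
  75 → stock rod 2  [load 175/275]
  250 → stock rod 4 (new)  [load 250/275]
  50 → stock rod 3  [load 275/275]
  150 → stock rod 5 (new)  [load 150/275]
  100 → stock rod 2  [load 275/275]
  75 → stock rod 5  [load 225/275]
  75 → stock rod 6 (new)  [load 75/275]
6 stock rods opened.

6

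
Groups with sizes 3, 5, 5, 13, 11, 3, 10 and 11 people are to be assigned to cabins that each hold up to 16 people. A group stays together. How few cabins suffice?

4

Total = 13 + 11 + 11 + 10 + 5 + 5 + 3 + 3 = 61 people.
Lower bound: ⌈61/16⌉ = 4 cabins.
A packing using 4 cabins:
  cabin 1: 13 + 3 = 16
  cabin 2: 11 + 5 = 16
  cabin 3: 11 + 5 = 16
  cabin 4: 10 + 3 = 13
This matches the lower bound, so 4 is optimal.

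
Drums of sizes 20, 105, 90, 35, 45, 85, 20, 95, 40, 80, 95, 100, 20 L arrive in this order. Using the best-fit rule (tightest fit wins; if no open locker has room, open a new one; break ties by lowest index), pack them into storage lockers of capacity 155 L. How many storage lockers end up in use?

  20 → locker 1 (new)  [load 20/155]
  105 → locker 1  [load 125/155]
  90 → locker 2 (new)  [load 90/155]
  35 → locker 2  [load 125/155]
  45 → locker 3 (new)  [load 45/155]
  85 → locker 3  [load 130/155]
  20 → locker 3  [load 150/155]
  95 → locker 4 (new)  [load 95/155]
  40 → locker 4  [load 135/155]
  80 → locker 5 (new)  [load 80/155]
  95 → locker 6 (new)  [load 95/155]
  100 → locker 7 (new)  [load 100/155]
  20 → locker 4  [load 155/155]
7 storage lockers opened.

7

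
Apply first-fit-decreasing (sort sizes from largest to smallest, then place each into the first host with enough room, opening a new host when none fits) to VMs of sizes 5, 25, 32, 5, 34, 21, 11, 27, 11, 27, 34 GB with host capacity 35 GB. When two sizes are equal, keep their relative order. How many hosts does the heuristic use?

Sorted descending: 34, 34, 32, 27, 27, 25, 21, 11, 11, 5, 5.
  34 → host 1 (new)  [load 34/35]
  34 → host 2 (new)  [load 34/35]
  32 → host 3 (new)  [load 32/35]
  27 → host 4 (new)  [load 27/35]
  27 → host 5 (new)  [load 27/35]
  25 → host 6 (new)  [load 25/35]
  21 → host 7 (new)  [load 21/35]
  11 → host 7  [load 32/35]
  11 → host 8 (new)  [load 11/35]
  5 → host 4  [load 32/35]
  5 → host 5  [load 32/35]
8 hosts opened.

8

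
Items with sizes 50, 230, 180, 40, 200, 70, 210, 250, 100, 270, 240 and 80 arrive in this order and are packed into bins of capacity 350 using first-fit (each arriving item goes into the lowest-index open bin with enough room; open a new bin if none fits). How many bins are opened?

7

  50 → bin 1 (new)  [load 50/350]
  230 → bin 1  [load 280/350]
  180 → bin 2 (new)  [load 180/350]
  40 → bin 1  [load 320/350]
  200 → bin 3 (new)  [load 200/350]
  70 → bin 2  [load 250/350]
  210 → bin 4 (new)  [load 210/350]
  250 → bin 5 (new)  [load 250/350]
  100 → bin 2  [load 350/350]
  270 → bin 6 (new)  [load 270/350]
  240 → bin 7 (new)  [load 240/350]
  80 → bin 3  [load 280/350]
7 bins opened.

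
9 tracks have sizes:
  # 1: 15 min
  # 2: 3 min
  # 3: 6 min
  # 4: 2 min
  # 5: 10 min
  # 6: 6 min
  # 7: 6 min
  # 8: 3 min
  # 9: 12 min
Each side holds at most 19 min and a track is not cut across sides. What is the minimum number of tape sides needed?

4

Total = 15 + 12 + 10 + 6 + 6 + 6 + 3 + 3 + 2 = 63 min.
Lower bound: ⌈63/19⌉ = 4 tape sides.
A packing using 4 tape sides:
  side 1: 15 + 3 = 18
  side 2: 12 + 6 = 18
  side 3: 10 + 6 + 3 = 19
  side 4: 6 + 2 = 8
This matches the lower bound, so 4 is optimal.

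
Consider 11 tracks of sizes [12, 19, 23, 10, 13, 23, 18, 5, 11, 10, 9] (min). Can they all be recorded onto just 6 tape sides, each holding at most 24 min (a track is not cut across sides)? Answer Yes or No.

No

Total = 153 min; ⌈153/24⌉ = 7.
At least 7 tape sides are required, but only 6 are allowed.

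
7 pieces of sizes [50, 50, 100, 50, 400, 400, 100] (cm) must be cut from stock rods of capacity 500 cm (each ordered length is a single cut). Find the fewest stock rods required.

Total = 400 + 400 + 100 + 100 + 50 + 50 + 50 = 1150 cm.
Lower bound: ⌈1150/500⌉ = 3 stock rods.
A packing using 3 stock rods:
  stock rod 1: 400 + 100 = 500
  stock rod 2: 400 + 100 = 500
  stock rod 3: 50 + 50 + 50 = 150
This matches the lower bound, so 3 is optimal.

3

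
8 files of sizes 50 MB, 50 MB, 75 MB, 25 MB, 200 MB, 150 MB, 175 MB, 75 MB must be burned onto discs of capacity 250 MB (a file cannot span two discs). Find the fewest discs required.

Total = 200 + 175 + 150 + 75 + 75 + 50 + 50 + 25 = 800 MB.
Lower bound: ⌈800/250⌉ = 4 discs.
A packing using 4 discs:
  disc 1: 200 + 50 = 250
  disc 2: 175 + 75 = 250
  disc 3: 150 + 75 + 25 = 250
  disc 4: 50 = 50
This matches the lower bound, so 4 is optimal.

4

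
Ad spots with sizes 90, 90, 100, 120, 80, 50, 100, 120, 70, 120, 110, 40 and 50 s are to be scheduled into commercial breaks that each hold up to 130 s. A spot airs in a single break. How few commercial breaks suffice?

Total = 120 + 120 + 120 + 110 + 100 + 100 + 90 + 90 + 80 + 70 + 50 + 50 + 40 = 1140 s.
Lower bound: ⌈1140/130⌉ = 9 commercial breaks.
Also, 10 ad spots each exceed 65 s, and no two of those can share a break, so at least 10 commercial breaks are needed.
A packing using 10 commercial breaks:
  break 1: 120 = 120
  break 2: 120 = 120
  break 3: 120 = 120
  break 4: 110 = 110
  break 5: 100 = 100
  break 6: 100 = 100
  break 7: 90 + 40 = 130
  break 8: 90 = 90
  break 9: 80 + 50 = 130
  break 10: 70 + 50 = 120
This matches the lower bound, so 10 is optimal.

10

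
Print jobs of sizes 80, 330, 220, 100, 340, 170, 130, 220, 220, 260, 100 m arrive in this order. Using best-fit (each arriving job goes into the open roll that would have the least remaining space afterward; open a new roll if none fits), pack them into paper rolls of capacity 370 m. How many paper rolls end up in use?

7

  80 → roll 1 (new)  [load 80/370]
  330 → roll 2 (new)  [load 330/370]
  220 → roll 1  [load 300/370]
  100 → roll 3 (new)  [load 100/370]
  340 → roll 4 (new)  [load 340/370]
  170 → roll 3  [load 270/370]
  130 → roll 5 (new)  [load 130/370]
  220 → roll 5  [load 350/370]
  220 → roll 6 (new)  [load 220/370]
  260 → roll 7 (new)  [load 260/370]
  100 → roll 3  [load 370/370]
7 paper rolls opened.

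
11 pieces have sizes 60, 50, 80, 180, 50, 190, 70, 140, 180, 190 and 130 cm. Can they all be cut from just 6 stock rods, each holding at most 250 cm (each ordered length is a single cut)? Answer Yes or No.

A valid assignment using 6 stock rods:
  stock rod 1: 190 + 60 = 250
  stock rod 2: 190 + 50 = 240
  stock rod 3: 180 + 70 = 250
  stock rod 4: 180 + 50 = 230
  stock rod 5: 140 + 80 = 220
  stock rod 6: 130 = 130
Every load is within 250 cm, so 6 stock rods suffice.

Yes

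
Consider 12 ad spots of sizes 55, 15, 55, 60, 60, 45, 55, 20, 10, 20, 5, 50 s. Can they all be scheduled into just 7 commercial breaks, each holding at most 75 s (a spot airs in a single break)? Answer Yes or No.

Yes

A valid assignment using 7 commercial breaks:
  break 1: 60 + 15 = 75
  break 2: 60 + 10 + 5 = 75
  break 3: 55 + 20 = 75
  break 4: 55 + 20 = 75
  break 5: 55 = 55
  break 6: 50 = 50
  break 7: 45 = 45
Every load is within 75 s, so 7 commercial breaks suffice.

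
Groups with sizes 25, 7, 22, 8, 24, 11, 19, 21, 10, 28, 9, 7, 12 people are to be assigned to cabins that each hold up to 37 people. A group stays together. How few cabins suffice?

6

Total = 28 + 25 + 24 + 22 + 21 + 19 + 12 + 11 + 10 + 9 + 8 + 7 + 7 = 203 people.
Lower bound: ⌈203/37⌉ = 6 cabins.
A packing using 6 cabins:
  cabin 1: 28 + 9 = 37
  cabin 2: 25 + 12 = 37
  cabin 3: 24 + 11 = 35
  cabin 4: 22 + 10 = 32
  cabin 5: 21 + 8 + 7 = 36
  cabin 6: 19 + 7 = 26
This matches the lower bound, so 6 is optimal.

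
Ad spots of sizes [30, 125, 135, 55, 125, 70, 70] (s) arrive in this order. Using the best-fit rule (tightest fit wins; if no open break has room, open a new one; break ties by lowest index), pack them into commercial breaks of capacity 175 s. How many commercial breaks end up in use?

5

  30 → break 1 (new)  [load 30/175]
  125 → break 1  [load 155/175]
  135 → break 2 (new)  [load 135/175]
  55 → break 3 (new)  [load 55/175]
  125 → break 4 (new)  [load 125/175]
  70 → break 3  [load 125/175]
  70 → break 5 (new)  [load 70/175]
5 commercial breaks opened.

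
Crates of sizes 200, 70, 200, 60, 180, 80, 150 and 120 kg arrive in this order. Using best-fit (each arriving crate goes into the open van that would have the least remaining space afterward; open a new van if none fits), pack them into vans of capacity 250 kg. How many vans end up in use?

6

  200 → van 1 (new)  [load 200/250]
  70 → van 2 (new)  [load 70/250]
  200 → van 3 (new)  [load 200/250]
  60 → van 2  [load 130/250]
  180 → van 4 (new)  [load 180/250]
  80 → van 2  [load 210/250]
  150 → van 5 (new)  [load 150/250]
  120 → van 6 (new)  [load 120/250]
6 vans opened.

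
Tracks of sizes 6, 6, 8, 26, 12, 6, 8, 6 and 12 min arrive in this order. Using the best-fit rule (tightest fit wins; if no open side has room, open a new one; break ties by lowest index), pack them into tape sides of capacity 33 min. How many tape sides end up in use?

  6 → side 1 (new)  [load 6/33]
  6 → side 1  [load 12/33]
  8 → side 1  [load 20/33]
  26 → side 2 (new)  [load 26/33]
  12 → side 1  [load 32/33]
  6 → side 2  [load 32/33]
  8 → side 3 (new)  [load 8/33]
  6 → side 3  [load 14/33]
  12 → side 3  [load 26/33]
3 tape sides opened.

3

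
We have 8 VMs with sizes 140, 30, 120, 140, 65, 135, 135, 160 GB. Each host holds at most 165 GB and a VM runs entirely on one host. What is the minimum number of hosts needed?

Total = 160 + 140 + 140 + 135 + 135 + 120 + 65 + 30 = 925 GB.
Lower bound: ⌈925/165⌉ = 6 hosts.
A packing using 7 hosts:
  host 1: 160 = 160
  host 2: 140 = 140
  host 3: 140 = 140
  host 4: 135 + 30 = 165
  host 5: 135 = 135
  host 6: 120 = 120
  host 7: 65 = 65
No arrangement into 6 hosts stays within capacity, so 7 is optimal.

7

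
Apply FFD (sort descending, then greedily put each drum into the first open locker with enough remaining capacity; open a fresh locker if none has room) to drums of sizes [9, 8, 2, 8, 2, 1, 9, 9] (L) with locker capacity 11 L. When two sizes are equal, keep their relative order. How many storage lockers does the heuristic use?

Sorted descending: 9, 9, 9, 8, 8, 2, 2, 1.
  9 → locker 1 (new)  [load 9/11]
  9 → locker 2 (new)  [load 9/11]
  9 → locker 3 (new)  [load 9/11]
  8 → locker 4 (new)  [load 8/11]
  8 → locker 5 (new)  [load 8/11]
  2 → locker 1  [load 11/11]
  2 → locker 2  [load 11/11]
  1 → locker 3  [load 10/11]
5 storage lockers opened.

5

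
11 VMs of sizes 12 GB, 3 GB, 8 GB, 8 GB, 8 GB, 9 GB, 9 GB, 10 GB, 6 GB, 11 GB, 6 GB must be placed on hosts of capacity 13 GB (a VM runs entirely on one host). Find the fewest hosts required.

Total = 12 + 11 + 10 + 9 + 9 + 8 + 8 + 8 + 6 + 6 + 3 = 90 GB.
Lower bound: ⌈90/13⌉ = 7 hosts.
Also, 8 VMs each exceed 13/2 GB, and no two of those can share a host, so at least 8 hosts are needed.
A packing using 9 hosts:
  host 1: 12 = 12
  host 2: 11 = 11
  host 3: 10 + 3 = 13
  host 4: 9 = 9
  host 5: 9 = 9
  host 6: 8 = 8
  host 7: 8 = 8
  host 8: 8 = 8
  host 9: 6 + 6 = 12
No arrangement into 8 hosts stays within capacity, so 9 is optimal.

9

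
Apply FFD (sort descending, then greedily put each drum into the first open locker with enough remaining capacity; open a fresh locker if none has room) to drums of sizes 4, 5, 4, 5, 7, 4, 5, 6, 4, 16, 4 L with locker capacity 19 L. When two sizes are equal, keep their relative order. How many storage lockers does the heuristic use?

4

Sorted descending: 16, 7, 6, 5, 5, 5, 4, 4, 4, 4, 4.
  16 → locker 1 (new)  [load 16/19]
  7 → locker 2 (new)  [load 7/19]
  6 → locker 2  [load 13/19]
  5 → locker 2  [load 18/19]
  5 → locker 3 (new)  [load 5/19]
  5 → locker 3  [load 10/19]
  4 → locker 3  [load 14/19]
  4 → locker 3  [load 18/19]
  4 → locker 4 (new)  [load 4/19]
  4 → locker 4  [load 8/19]
  4 → locker 4  [load 12/19]
4 storage lockers opened.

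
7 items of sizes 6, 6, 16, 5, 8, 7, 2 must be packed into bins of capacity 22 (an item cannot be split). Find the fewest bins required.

Total = 16 + 8 + 7 + 6 + 6 + 5 + 2 = 50.
Lower bound: ⌈50/22⌉ = 3 bins.
A packing using 3 bins:
  bin 1: 16 + 6 = 22
  bin 2: 8 + 7 + 6 = 21
  bin 3: 5 + 2 = 7
This matches the lower bound, so 3 is optimal.

3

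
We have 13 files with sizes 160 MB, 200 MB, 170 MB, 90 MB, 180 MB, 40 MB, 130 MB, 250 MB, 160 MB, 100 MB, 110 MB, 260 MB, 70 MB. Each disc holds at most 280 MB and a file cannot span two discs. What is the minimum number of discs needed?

Total = 260 + 250 + 200 + 180 + 170 + 160 + 160 + 130 + 110 + 100 + 90 + 70 + 40 = 1920 MB.
Lower bound: ⌈1920/280⌉ = 7 discs.
A packing using 8 discs:
  disc 1: 260 = 260
  disc 2: 250 = 250
  disc 3: 200 + 70 = 270
  disc 4: 180 + 100 = 280
  disc 5: 170 + 110 = 280
  disc 6: 160 + 90 = 250
  disc 7: 160 + 40 = 200
  disc 8: 130 = 130
No arrangement into 7 discs stays within capacity, so 8 is optimal.

8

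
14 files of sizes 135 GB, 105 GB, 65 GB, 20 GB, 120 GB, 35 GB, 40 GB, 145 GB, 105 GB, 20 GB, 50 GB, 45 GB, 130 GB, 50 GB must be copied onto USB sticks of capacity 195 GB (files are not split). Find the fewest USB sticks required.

Total = 145 + 135 + 130 + 120 + 105 + 105 + 65 + 50 + 50 + 45 + 40 + 35 + 20 + 20 = 1065 GB.
Lower bound: ⌈1065/195⌉ = 6 USB sticks.
A packing using 6 USB sticks:
  USB stick 1: 145 + 50 = 195
  USB stick 2: 135 + 50 = 185
  USB stick 3: 130 + 65 = 195
  USB stick 4: 120 + 45 + 20 = 185
  USB stick 5: 105 + 40 + 35 = 180
  USB stick 6: 105 + 20 = 125
This matches the lower bound, so 6 is optimal.

6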